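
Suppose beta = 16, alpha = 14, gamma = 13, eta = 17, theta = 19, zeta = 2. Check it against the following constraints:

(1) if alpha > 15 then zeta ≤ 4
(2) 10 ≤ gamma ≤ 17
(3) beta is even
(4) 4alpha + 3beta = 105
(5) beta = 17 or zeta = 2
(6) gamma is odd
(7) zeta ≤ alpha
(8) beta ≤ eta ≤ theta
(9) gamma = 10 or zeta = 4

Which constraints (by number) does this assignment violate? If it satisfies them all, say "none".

No — constraints 4, 9 are not satisfied.

(1) alpha = 14, not > 15; antecedent false, conditional vacuously true  ✓
(2) gamma = 13 lies in [10, 17]  ✓
(3) beta = 16 is even  ✓
(4) 4alpha + 3beta = 4(14) + 3(16) = 104, not 105  ✗
(5) beta = 16 ≠ 17, but zeta = 2 = 2 (second disjunct)  ✓
(6) gamma = 13 is odd  ✓
(7) zeta = 2, alpha = 14; 2 ≤ 14  ✓
(8) values 16 ≤ 17 ≤ 19  ✓
(9) gamma = 13 ≠ 10 and zeta = 2 ≠ 4; both disjuncts false  ✗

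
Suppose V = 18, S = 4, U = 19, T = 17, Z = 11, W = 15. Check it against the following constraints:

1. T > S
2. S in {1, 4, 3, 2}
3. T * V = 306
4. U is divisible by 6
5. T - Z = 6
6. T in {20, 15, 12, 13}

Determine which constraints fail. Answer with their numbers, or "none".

1. T = 17, S = 4; 17 > 4  OK
2. S = 4 is in {1, 4, 3, 2}  OK
3. T * V = 17 * 18 = 306  OK
4. 19 = 6*3 + 1, so 6 does not divide 19  FAIL
5. T - Z = 17 - 11 = 6  OK
6. T = 17 is not in {20, 15, 12, 13}  FAIL

Constraints 4 and 6 do not hold.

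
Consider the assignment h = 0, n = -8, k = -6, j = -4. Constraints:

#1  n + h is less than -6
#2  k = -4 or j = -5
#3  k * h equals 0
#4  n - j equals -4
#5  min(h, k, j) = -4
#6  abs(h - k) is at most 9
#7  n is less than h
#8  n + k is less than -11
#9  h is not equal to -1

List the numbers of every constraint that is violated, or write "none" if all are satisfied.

#1 n + h = -8 + 0 = -8; -8 < -6 — holds.
#2 k = -6 ≠ -4 and j = -4 ≠ -5; both disjuncts false — does not hold.
#3 k * h = -6 * 0 = 0 — holds.
#4 n - j = -8 - (-4) = -4 — holds.
#5 min(0, -6, -4) = -6, not -4 — does not hold.
#6 abs(0 - (-6)) = 6; 6 ≤ 9 — holds.
#7 n = -8, h = 0; -8 < 0 — holds.
#8 n + k = -8 + (-6) = -14; -14 < -11 — holds.
#9 h = 0, and 0 ≠ -1 — holds.

Constraints 2 and 5 do not hold.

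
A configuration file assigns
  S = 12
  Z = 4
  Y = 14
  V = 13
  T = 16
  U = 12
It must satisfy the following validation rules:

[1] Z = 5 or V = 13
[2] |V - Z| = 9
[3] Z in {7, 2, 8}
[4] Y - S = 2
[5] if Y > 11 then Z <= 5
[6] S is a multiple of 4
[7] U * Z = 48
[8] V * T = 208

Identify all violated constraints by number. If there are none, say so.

[1] Z = 4 ≠ 5, but V = 13 = 13 (second disjunct)  ✔
[2] |13 - 4| = 9  ✔
[3] Z = 4 is not in {7, 2, 8}  ✘
[4] Y - S = 14 - 12 = 2  ✔
[5] Y = 14 > 11, so we need Z ≤ 5; Z = 4 ≤ 5  ✔
[6] 12 / 4 = 3, so 4 divides 12  ✔
[7] U * Z = 12 * 4 = 48  ✔
[8] V * T = 13 * 16 = 208  ✔

Violated: 3.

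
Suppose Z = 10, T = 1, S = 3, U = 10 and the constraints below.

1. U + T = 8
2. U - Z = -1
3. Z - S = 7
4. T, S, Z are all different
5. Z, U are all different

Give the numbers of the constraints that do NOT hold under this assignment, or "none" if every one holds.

The assignment fails constraints 1, 2, 5.

1. U + T = 10 + 1 = 11, not 8  FAIL
2. U - Z = 10 - 10 = 0, not -1  FAIL
3. Z - S = 10 - 3 = 7  OK
4. values 1, 3, 10 are pairwise distinct  OK
5. Z = U = 10, not all different  FAIL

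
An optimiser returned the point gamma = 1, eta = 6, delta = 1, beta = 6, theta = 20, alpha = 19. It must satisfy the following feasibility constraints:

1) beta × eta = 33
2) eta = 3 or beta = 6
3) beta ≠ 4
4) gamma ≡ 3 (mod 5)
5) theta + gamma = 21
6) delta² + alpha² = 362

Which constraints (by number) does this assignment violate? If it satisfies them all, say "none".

Constraints 1, 4 are violated.

1) beta × eta = 6 × 6 = 36, not 33  ✘
2) eta = 6 ≠ 3, but beta = 6 = 6 (second disjunct)  ✔
3) beta = 6, and 6 ≠ 4  ✔
4) 1 mod 5 = 1, not 3  ✘
5) theta + gamma = 20 + 1 = 21  ✔
6) delta² + alpha² = 1² + 19² = 1 + 361 = 362  ✔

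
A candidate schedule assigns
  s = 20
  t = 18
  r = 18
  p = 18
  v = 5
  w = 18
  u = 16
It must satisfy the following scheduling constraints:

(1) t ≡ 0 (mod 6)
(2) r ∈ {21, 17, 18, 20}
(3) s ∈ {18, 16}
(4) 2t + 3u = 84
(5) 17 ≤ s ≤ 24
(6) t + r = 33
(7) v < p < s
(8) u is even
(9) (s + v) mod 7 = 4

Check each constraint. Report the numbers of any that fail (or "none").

(1) 18 mod 6 = 0 — satisfied.
(2) r = 18 is in {21, 17, 18, 20} — satisfied.
(3) s = 20 is not in {18, 16} — violated.
(4) 2t + 3u = 2(18) + 3(16) = 84 — satisfied.
(5) s = 20 lies in [17, 24] — satisfied.
(6) t + r = 18 + 18 = 36, not 33 — violated.
(7) values 5 < 18 < 20 — satisfied.
(8) u = 16 is even — satisfied.
(9) s + v = 25; 25 mod 7 = 4 — satisfied.

Violated: 3 and 6.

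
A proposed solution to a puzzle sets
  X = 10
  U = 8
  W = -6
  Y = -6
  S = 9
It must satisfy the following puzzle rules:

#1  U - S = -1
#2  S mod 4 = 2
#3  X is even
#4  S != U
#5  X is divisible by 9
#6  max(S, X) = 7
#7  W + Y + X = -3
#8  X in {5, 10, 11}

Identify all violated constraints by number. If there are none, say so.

#1 U - S = 8 - 9 = -1 — holds.
#2 9 mod 4 = 1, not 2 — does not hold.
#3 X = 10 is even — holds.
#4 S = 9, U = 8; distinct — holds.
#5 10 = 9*1 + 1, so 9 does not divide 10 — does not hold.
#6 max(9, 10) = 10, not 7 — does not hold.
#7 W + Y + X = -6 + (-6) + 10 = -2, not -3 — does not hold.
#8 X = 10 is in {5, 10, 11} — holds.

No — constraints 2, 5, 6, and 7 are not satisfied.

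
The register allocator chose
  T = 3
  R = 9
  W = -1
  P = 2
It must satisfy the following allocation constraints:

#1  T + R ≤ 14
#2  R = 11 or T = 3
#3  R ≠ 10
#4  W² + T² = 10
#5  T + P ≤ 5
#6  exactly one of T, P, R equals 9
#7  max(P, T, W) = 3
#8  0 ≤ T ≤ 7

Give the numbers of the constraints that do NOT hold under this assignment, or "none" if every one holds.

Yes — all constraints hold.

#1 T + R = 3 + 9 = 12; 12 ≤ 14  ✔
#2 R = 9 ≠ 11, but T = 3 = 3 (second disjunct)  ✔
#3 R = 9, and 9 ≠ 10  ✔
#4 W² + T² = (-1)² + 3² = 1 + 9 = 10  ✔
#5 T + P = 3 + 2 = 5; 5 ≤ 5  ✔
#6 T=3, P=2, R=9; 1 of them equals 9  ✔
#7 max(2, 3, -1) = 3  ✔
#8 T = 3 lies in [0, 7]  ✔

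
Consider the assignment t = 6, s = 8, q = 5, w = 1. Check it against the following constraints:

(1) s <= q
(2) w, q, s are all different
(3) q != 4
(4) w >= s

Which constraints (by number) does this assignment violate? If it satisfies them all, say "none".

(1) s = 8, q = 5; 8 > 5 (want ≤) — does not hold.
(2) values 1, 5, 8 are pairwise distinct — holds.
(3) q = 5, and 5 ≠ 4 — holds.
(4) w = 1, s = 8; 1 < 8 (want ≥) — does not hold.

No — constraints 1, 4 are not satisfied.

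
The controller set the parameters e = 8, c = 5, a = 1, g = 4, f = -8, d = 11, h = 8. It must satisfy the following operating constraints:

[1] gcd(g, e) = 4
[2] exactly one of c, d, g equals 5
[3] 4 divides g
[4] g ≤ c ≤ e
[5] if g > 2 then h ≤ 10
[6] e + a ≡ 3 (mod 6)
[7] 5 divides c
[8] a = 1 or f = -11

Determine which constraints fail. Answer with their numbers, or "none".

[1] gcd(4, 8) = 4  holds
[2] c=5, d=11, g=4; 1 of them equals 5  holds
[3] 4 / 4 = 1, so 4 divides 4  holds
[4] values 4 ≤ 5 ≤ 8  holds
[5] g = 4 > 2, so we need h ≤ 10; h = 8 ≤ 10  holds
[6] e + a = 9; 9 mod 6 = 3  holds
[7] 5 / 5 = 1, so 5 divides 5  holds
[8] a = 1 = 1 (first disjunct)  holds

All constraints are satisfied.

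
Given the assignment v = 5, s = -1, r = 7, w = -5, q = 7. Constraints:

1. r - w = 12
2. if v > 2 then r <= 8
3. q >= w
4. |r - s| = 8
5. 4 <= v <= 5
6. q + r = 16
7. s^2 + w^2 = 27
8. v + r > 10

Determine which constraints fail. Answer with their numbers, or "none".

Violated: 6, 7.

1. r - w = 7 - (-5) = 12 — holds.
2. v = 5 > 2, so we need r ≤ 8; r = 7 ≤ 8 — holds.
3. q = 7, w = -5; 7 ≥ -5 — holds.
4. |7 - (-1)| = 8 — holds.
5. v = 5 lies in [4, 5] — holds.
6. q + r = 7 + 7 = 14, not 16 — does not hold.
7. s^2 + w^2 = (-1)^2 + (-5)^2 = 1 + 25 = 26, not 27 — does not hold.
8. v + r = 5 + 7 = 12; 12 > 10 — holds.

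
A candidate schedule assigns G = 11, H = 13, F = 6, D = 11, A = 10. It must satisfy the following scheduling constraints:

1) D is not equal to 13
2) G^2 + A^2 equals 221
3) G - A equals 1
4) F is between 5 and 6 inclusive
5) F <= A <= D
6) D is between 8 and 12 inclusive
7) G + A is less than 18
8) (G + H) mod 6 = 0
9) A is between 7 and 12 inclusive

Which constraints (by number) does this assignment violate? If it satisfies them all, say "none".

1) D = 11, and 11 ≠ 13 — holds.
2) G^2 + A^2 = 11^2 + 10^2 = 121 + 100 = 221 — holds.
3) G - A = 11 - 10 = 1 — holds.
4) F = 6 lies in [5, 6] — holds.
5) values 6 <= 10 <= 11 — holds.
6) D = 11 lies in [8, 12] — holds.
7) G + A = 11 + 10 = 21; 21 ≥ 18, bound 18 not met — fails.
8) G + H = 24; 24 mod 6 = 0 — holds.
9) A = 10 lies in [7, 12] — holds.

Constraint 7 does not hold.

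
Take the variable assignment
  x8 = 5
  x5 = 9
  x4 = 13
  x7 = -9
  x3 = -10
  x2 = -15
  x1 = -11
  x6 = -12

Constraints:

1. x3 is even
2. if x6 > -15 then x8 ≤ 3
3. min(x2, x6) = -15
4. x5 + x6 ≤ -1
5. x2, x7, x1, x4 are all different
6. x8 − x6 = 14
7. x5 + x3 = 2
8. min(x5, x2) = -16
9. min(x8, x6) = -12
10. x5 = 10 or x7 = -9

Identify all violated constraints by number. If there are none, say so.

1. x3 = -10 is even — satisfied.
2. x6 = -12 > -15, so we need x8 ≤ 3; but x8 = 5 > 3 — violated.
3. min(-15, -12) = -15 — satisfied.
4. x5 + x6 = 9 + (-12) = -3; -3 ≤ -1 — satisfied.
5. values -15, -9, -11, 13 are pairwise distinct — satisfied.
6. x8 − x6 = 5 − (-12) = 17, not 14 — violated.
7. x5 + x3 = 9 + (-10) = -1, not 2 — violated.
8. min(9, -15) = -15, not -16 — violated.
9. min(5, -12) = -12 — satisfied.
10. x5 = 9 ≠ 10, but x7 = -9 = -9 (second disjunct) — satisfied.

The assignment fails constraints 2, 6, 7, and 8.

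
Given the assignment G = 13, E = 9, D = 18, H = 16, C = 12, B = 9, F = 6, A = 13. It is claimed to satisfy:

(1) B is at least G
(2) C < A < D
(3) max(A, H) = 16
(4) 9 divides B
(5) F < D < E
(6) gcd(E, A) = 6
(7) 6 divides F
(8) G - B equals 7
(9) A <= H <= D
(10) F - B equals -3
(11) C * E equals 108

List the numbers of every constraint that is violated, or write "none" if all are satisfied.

Violated: 1, 5, 6, and 8.

(1) B = 9, G = 13; 9 < 13 (want ≥) — violated.
(2) values 12 < 13 < 18 — OK.
(3) max(13, 16) = 16 — OK.
(4) 9 / 9 = 1, so 9 divides 9 — OK.
(5) values 6, 18, 9; D = 18 is not < E = 9 — violated.
(6) gcd(9, 13) = 1, not 6 — violated.
(7) 6 / 6 = 1, so 6 divides 6 — OK.
(8) G - B = 13 - 9 = 4, not 7 — violated.
(9) values 13 <= 16 <= 18 — OK.
(10) F - B = 6 - 9 = -3 — OK.
(11) C * E = 12 * 9 = 108 — OK.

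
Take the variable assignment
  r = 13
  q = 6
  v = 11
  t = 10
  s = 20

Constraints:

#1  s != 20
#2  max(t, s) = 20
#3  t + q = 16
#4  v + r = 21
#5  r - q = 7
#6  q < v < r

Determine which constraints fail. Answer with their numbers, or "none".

#1 s = 20, but 20 is required to differ  fails
#2 max(10, 20) = 20  holds
#3 t + q = 10 + 6 = 16  holds
#4 v + r = 11 + 13 = 24, not 21  fails
#5 r - q = 13 - 6 = 7  holds
#6 values 6 < 11 < 13  holds

Constraints 1 and 4 are violated.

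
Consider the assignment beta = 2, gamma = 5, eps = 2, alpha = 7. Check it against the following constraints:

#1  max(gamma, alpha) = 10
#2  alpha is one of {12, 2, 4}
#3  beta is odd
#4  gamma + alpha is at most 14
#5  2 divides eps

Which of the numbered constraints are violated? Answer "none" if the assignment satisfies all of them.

#1 max(5, 7) = 7, not 10  ✗
#2 alpha = 7 is not in {12, 2, 4}  ✗
#3 beta = 2 is even  ✗
#4 gamma + alpha = 5 + 7 = 12; 12 ≤ 14  ✓
#5 2 / 2 = 1, so 2 divides 2  ✓

Constraints 1, 2, 3 are violated.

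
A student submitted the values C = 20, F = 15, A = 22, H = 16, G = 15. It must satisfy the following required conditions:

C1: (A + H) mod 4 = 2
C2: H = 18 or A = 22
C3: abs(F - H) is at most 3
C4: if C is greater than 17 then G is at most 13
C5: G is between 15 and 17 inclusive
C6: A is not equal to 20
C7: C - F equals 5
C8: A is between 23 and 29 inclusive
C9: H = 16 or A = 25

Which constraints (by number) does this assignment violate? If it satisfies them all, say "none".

C1: A + H = 38; 38 mod 4 = 2 — holds.
C2: H = 16 ≠ 18, but A = 22 = 22 (second disjunct) — holds.
C3: abs(15 - 16) = 1; 1 ≤ 3 — holds.
C4: C = 20 > 17, so we need G ≤ 13; but G = 15 > 13 — does not hold.
C5: G = 15 lies in [15, 17] — holds.
C6: A = 22, and 22 ≠ 20 — holds.
C7: C - F = 20 - 15 = 5 — holds.
C8: A = 22 is outside [23, 29] — does not hold.
C9: H = 16 = 16 (first disjunct) — holds.

Constraints 4 and 8 are violated.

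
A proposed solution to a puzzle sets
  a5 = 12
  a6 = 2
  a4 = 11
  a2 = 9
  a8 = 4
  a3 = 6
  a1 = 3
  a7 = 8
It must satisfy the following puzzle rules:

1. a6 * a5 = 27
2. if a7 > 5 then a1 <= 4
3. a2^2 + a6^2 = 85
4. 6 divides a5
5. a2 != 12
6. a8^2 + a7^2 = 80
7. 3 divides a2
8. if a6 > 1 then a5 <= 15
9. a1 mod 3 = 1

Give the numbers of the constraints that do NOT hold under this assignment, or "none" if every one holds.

Violated: 1 and 9.

1. a6 * a5 = 2 * 12 = 24, not 27 — does not hold.
2. a7 = 8 > 5, so we need a1 ≤ 4; a1 = 3 ≤ 4 — holds.
3. a2^2 + a6^2 = 9^2 + 2^2 = 81 + 4 = 85 — holds.
4. 12 / 6 = 2, so 6 divides 12 — holds.
5. a2 = 9, and 9 ≠ 12 — holds.
6. a8^2 + a7^2 = 4^2 + 8^2 = 16 + 64 = 80 — holds.
7. 9 / 3 = 3, so 3 divides 9 — holds.
8. a6 = 2 > 1, so we need a5 ≤ 15; a5 = 12 ≤ 15 — holds.
9. 3 mod 3 = 0, not 1 — does not hold.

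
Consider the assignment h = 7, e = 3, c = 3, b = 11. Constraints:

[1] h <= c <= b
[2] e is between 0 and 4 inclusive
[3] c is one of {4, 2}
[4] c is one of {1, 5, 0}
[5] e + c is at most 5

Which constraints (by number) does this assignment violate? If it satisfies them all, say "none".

[1] values 7, 3, 11; h = 7 is not <= c = 3  FAIL
[2] e = 3 lies in [0, 4]  OK
[3] c = 3 is not in {4, 2}  FAIL
[4] c = 3 is not in {1, 5, 0}  FAIL
[5] e + c = 3 + 3 = 6; 6 > 5, bound 5 not met  FAIL

Violated: 1, 3, 4, 5.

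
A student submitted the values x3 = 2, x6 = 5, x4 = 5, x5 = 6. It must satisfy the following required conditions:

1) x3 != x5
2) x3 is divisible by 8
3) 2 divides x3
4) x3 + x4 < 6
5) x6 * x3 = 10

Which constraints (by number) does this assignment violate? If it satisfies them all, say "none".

1) x3 = 2, x5 = 6; distinct  OK
2) 2 = 8*0 + 2, so 8 does not divide 2  FAIL
3) 2 / 2 = 1, so 2 divides 2  OK
4) x3 + x4 = 2 + 5 = 7; 7 ≥ 6, bound 6 not met  FAIL
5) x6 * x3 = 5 * 2 = 10  OK

The assignment fails constraints 2 and 4.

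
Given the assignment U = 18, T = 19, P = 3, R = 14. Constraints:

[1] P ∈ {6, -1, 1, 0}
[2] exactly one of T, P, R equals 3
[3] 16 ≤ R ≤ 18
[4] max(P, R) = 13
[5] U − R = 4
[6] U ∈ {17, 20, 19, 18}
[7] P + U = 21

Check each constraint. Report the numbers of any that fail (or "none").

No — constraints 1, 3, 4 are not satisfied.

[1] P = 3 is not in {6, -1, 1, 0} — fails.
[2] T=19, P=3, R=14; 1 of them equals 3 — holds.
[3] R = 14 is outside [16, 18] — fails.
[4] max(3, 14) = 14, not 13 — fails.
[5] U − R = 18 − 14 = 4 — holds.
[6] U = 18 is in {17, 20, 19, 18} — holds.
[7] P + U = 3 + 18 = 21 — holds.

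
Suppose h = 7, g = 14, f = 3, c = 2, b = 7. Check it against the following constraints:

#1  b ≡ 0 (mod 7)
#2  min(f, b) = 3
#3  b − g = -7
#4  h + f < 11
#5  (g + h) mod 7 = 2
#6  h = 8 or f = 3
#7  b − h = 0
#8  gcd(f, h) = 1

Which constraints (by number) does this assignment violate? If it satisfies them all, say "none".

Constraint 5 is violated.

#1 7 mod 7 = 0 — holds.
#2 min(3, 7) = 3 — holds.
#3 b − g = 7 − 14 = -7 — holds.
#4 h + f = 7 + 3 = 10; 10 < 11 — holds.
#5 g + h = 21; 21 mod 7 = 0, not 2 — does not hold.
#6 h = 7 ≠ 8, but f = 3 = 3 (second disjunct) — holds.
#7 b − h = 7 − 7 = 0 — holds.
#8 gcd(3, 7) = 1 — holds.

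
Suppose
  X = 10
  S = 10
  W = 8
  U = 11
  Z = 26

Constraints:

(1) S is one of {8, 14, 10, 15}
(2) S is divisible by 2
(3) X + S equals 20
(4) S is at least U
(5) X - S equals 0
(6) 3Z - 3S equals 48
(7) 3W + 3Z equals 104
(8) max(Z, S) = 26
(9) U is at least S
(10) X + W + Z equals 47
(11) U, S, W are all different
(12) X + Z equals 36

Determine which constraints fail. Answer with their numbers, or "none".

(1) S = 10 is in {8, 14, 10, 15}  true
(2) 10 / 2 = 5, so 2 divides 10  true
(3) X + S = 10 + 10 = 20  true
(4) S = 10, U = 11; 10 < 11 (want ≥)  false
(5) X - S = 10 - 10 = 0  true
(6) 3Z - 3S = 3(26) - 3(10) = 48  true
(7) 3W + 3Z = 3(8) + 3(26) = 102, not 104  false
(8) max(26, 10) = 26  true
(9) U = 11, S = 10; 11 ≥ 10  true
(10) X + W + Z = 10 + 8 + 26 = 44, not 47  false
(11) values 11, 10, 8 are pairwise distinct  true
(12) X + Z = 10 + 26 = 36  true

No — constraints 4, 7, 10 are not satisfied.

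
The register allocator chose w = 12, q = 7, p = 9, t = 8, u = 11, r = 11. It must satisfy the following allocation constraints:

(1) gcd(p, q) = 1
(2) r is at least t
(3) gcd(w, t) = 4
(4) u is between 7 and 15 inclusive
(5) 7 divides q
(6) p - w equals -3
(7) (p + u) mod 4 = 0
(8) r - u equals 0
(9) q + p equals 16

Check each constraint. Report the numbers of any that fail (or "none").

None — every constraint holds.

(1) gcd(9, 7) = 1 — satisfied.
(2) r = 11, t = 8; 11 ≥ 8 — satisfied.
(3) gcd(12, 8) = 4 — satisfied.
(4) u = 11 lies in [7, 15] — satisfied.
(5) 7 / 7 = 1, so 7 divides 7 — satisfied.
(6) p - w = 9 - 12 = -3 — satisfied.
(7) p + u = 20; 20 mod 4 = 0 — satisfied.
(8) r - u = 11 - 11 = 0 — satisfied.
(9) q + p = 7 + 9 = 16 — satisfied.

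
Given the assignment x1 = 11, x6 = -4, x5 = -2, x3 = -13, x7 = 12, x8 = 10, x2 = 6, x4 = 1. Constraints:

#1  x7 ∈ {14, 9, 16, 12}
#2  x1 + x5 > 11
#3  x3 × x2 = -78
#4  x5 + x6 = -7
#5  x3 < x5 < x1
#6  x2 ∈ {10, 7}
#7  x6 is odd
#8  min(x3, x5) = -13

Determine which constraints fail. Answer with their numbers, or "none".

#1 x7 = 12 is in {14, 9, 16, 12} — satisfied.
#2 x1 + x5 = 11 + (-2) = 9; 9 ≤ 11, bound 11 not met — violated.
#3 x3 × x2 = -13 × 6 = -78 — satisfied.
#4 x5 + x6 = -2 + (-4) = -6, not -7 — violated.
#5 values -13 < -2 < 11 — satisfied.
#6 x2 = 6 is not in {10, 7} — violated.
#7 x6 = -4 is even — violated.
#8 min(-13, -2) = -13 — satisfied.

The assignment fails constraints 2, 4, 6, and 7.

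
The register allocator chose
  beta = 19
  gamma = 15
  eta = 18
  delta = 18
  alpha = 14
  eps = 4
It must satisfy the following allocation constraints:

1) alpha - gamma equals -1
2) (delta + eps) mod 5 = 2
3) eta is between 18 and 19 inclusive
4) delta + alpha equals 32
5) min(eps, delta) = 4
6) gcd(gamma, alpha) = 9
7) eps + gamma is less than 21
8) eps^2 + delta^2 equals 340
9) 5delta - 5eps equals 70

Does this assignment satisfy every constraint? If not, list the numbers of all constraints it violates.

Violated: 6.

1) alpha - gamma = 14 - 15 = -1  yes
2) delta + eps = 22; 22 mod 5 = 2  yes
3) eta = 18 lies in [18, 19]  yes
4) delta + alpha = 18 + 14 = 32  yes
5) min(4, 18) = 4  yes
6) gcd(15, 14) = 1, not 9  no
7) eps + gamma = 4 + 15 = 19; 19 < 21  yes
8) eps^2 + delta^2 = 4^2 + 18^2 = 16 + 324 = 340  yes
9) 5delta - 5eps = 5(18) - 5(4) = 70  yes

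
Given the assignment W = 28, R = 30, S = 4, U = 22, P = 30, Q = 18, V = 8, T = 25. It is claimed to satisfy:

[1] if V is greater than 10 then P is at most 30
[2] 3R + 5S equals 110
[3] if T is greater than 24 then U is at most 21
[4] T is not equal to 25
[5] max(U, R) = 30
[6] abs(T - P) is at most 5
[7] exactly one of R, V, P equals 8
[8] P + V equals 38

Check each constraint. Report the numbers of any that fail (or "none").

[1] V = 8, not > 10; antecedent false, conditional vacuously true  ✔
[2] 3R + 5S = 3(30) + 5(4) = 110  ✔
[3] T = 25 > 24, so we need U ≤ 21; but U = 22 > 21  ✘
[4] T = 25, but 25 is required to differ  ✘
[5] max(22, 30) = 30  ✔
[6] abs(25 - 30) = 5; 5 ≤ 5  ✔
[7] R=30, V=8, P=30; 1 of them equals 8  ✔
[8] P + V = 30 + 8 = 38  ✔

The assignment fails constraints 3, 4.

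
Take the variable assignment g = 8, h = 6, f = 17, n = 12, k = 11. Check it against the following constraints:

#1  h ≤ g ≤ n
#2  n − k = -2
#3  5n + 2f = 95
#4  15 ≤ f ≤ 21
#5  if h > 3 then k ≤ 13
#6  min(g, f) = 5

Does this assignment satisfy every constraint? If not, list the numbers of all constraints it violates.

No — constraints 2, 3, and 6 are not satisfied.

#1 values 6 ≤ 8 ≤ 12  yes
#2 n − k = 12 − 11 = 1, not -2  no
#3 5n + 2f = 5(12) + 2(17) = 94, not 95  no
#4 f = 17 lies in [15, 21]  yes
#5 h = 6 > 3, so we need k ≤ 13; k = 11 ≤ 13  yes
#6 min(8, 17) = 8, not 5  no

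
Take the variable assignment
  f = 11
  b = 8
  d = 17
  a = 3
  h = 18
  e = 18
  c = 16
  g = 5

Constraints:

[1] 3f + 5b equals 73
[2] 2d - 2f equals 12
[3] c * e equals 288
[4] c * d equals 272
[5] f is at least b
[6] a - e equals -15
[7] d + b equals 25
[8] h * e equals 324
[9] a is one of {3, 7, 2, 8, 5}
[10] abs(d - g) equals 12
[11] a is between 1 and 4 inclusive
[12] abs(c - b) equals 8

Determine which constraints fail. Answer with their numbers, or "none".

[1] 3f + 5b = 3(11) + 5(8) = 73 — holds.
[2] 2d - 2f = 2(17) - 2(11) = 12 — holds.
[3] c * e = 16 * 18 = 288 — holds.
[4] c * d = 16 * 17 = 272 — holds.
[5] f = 11, b = 8; 11 ≥ 8 — holds.
[6] a - e = 3 - 18 = -15 — holds.
[7] d + b = 17 + 8 = 25 — holds.
[8] h * e = 18 * 18 = 324 — holds.
[9] a = 3 is in {3, 7, 2, 8, 5} — holds.
[10] abs(17 - 5) = 12 — holds.
[11] a = 3 lies in [1, 4] — holds.
[12] abs(16 - 8) = 8 — holds.

All constraints are satisfied.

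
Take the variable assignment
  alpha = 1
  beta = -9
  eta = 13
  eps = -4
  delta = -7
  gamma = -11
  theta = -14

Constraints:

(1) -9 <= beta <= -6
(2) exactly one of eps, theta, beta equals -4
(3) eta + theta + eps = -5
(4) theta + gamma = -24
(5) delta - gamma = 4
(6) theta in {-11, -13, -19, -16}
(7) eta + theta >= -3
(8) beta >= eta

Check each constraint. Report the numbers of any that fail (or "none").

Constraints 4, 6, and 8 are violated.

(1) beta = -9 lies in [-9, -6]  OK
(2) eps=-4, theta=-14, beta=-9; 1 of them equals -4  OK
(3) eta + theta + eps = 13 + (-14) + (-4) = -5  OK
(4) theta + gamma = -14 + (-11) = -25, not -24  FAIL
(5) delta - gamma = -7 - (-11) = 4  OK
(6) theta = -14 is not in {-11, -13, -19, -16}  FAIL
(7) eta + theta = 13 + (-14) = -1; -1 ≥ -3  OK
(8) beta = -9, eta = 13; -9 < 13 (want ≥)  FAIL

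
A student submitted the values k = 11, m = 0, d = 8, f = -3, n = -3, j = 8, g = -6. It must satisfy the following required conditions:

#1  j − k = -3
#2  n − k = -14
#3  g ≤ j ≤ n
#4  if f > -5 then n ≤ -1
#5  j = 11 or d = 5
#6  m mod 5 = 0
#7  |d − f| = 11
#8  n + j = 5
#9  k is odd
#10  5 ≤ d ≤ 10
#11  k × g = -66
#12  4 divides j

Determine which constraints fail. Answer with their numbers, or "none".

#1 j − k = 8 − 11 = -3  OK
#2 n − k = -3 − 11 = -14  OK
#3 values -6, 8, -3; j = 8 is not ≤ n = -3  FAIL
#4 f = -3 > -5, so we need n ≤ -1; n = -3 ≤ -1  OK
#5 j = 8 ≠ 11 and d = 8 ≠ 5; both disjuncts false  FAIL
#6 0 mod 5 = 0  OK
#7 |8 − (-3)| = 11  OK
#8 n + j = -3 + 8 = 5  OK
#9 k = 11 is odd  OK
#10 d = 8 lies in [5, 10]  OK
#11 k × g = 11 × (-6) = -66  OK
#12 8 / 4 = 2, so 4 divides 8  OK

The assignment fails constraints 3 and 5.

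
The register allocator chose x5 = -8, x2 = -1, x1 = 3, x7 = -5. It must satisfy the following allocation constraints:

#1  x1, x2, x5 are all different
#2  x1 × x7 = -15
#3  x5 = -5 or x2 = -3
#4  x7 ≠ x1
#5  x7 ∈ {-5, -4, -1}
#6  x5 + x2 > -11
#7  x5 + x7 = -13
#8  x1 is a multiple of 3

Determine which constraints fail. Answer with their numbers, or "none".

#1 values 3, -1, -8 are pairwise distinct — OK.
#2 x1 × x7 = 3 × (-5) = -15 — OK.
#3 x5 = -8 ≠ -5 and x2 = -1 ≠ -3; both disjuncts false — violated.
#4 x7 = -5, x1 = 3; distinct — OK.
#5 x7 = -5 is in {-5, -4, -1} — OK.
#6 x5 + x2 = -8 + (-1) = -9; -9 > -11 — OK.
#7 x5 + x7 = -8 + (-5) = -13 — OK.
#8 3 / 3 = 1, so 3 divides 3 — OK.

No — constraint 3 is not satisfied.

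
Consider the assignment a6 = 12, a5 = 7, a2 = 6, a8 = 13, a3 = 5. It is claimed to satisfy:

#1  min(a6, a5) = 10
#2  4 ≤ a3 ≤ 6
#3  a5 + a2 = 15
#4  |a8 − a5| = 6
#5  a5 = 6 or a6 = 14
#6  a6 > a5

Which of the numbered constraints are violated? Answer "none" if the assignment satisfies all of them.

The assignment fails constraints 1, 3, and 5.

#1 min(12, 7) = 7, not 10 — does not hold.
#2 a3 = 5 lies in [4, 6] — holds.
#3 a5 + a2 = 7 + 6 = 13, not 15 — does not hold.
#4 |13 − 7| = 6 — holds.
#5 a5 = 7 ≠ 6 and a6 = 12 ≠ 14; both disjuncts false — does not hold.
#6 a6 = 12, a5 = 7; 12 > 7 — holds.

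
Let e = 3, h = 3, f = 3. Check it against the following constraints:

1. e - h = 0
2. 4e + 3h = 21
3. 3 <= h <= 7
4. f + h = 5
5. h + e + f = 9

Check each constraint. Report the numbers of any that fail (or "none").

Constraint 4 is violated.

1. e - h = 3 - 3 = 0 — satisfied.
2. 4e + 3h = 4(3) + 3(3) = 21 — satisfied.
3. h = 3 lies in [3, 7] — satisfied.
4. f + h = 3 + 3 = 6, not 5 — violated.
5. h + e + f = 3 + 3 + 3 = 9 — satisfied.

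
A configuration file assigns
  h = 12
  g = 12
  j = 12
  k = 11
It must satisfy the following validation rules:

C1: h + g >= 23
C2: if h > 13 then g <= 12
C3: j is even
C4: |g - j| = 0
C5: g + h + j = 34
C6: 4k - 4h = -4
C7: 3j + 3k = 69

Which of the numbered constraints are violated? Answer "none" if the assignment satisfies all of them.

Constraint 5 does not hold.

C1: h + g = 12 + 12 = 24; 24 ≥ 23 — holds.
C2: h = 12, not > 13; antecedent false, conditional vacuously true — holds.
C3: j = 12 is even — holds.
C4: |12 - 12| = 0 — holds.
C5: g + h + j = 12 + 12 + 12 = 36, not 34 — does not hold.
C6: 4k - 4h = 4(11) - 4(12) = -4 — holds.
C7: 3j + 3k = 3(12) + 3(11) = 69 — holds.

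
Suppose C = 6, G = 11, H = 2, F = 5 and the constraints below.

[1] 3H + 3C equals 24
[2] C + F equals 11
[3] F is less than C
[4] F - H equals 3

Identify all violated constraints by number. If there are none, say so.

The assignment satisfies every constraint.

[1] 3H + 3C = 3(2) + 3(6) = 24  OK
[2] C + F = 6 + 5 = 11  OK
[3] F = 5, C = 6; 5 < 6  OK
[4] F - H = 5 - 2 = 3  OK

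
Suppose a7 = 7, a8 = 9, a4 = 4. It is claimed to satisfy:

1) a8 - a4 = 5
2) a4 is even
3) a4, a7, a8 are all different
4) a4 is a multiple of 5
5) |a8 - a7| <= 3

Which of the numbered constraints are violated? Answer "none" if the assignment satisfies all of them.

The assignment fails constraint 4.

1) a8 - a4 = 9 - 4 = 5  OK
2) a4 = 4 is even  OK
3) values 4, 7, 9 are pairwise distinct  OK
4) 4 = 5*0 + 4, so 5 does not divide 4  FAIL
5) |9 - 7| = 2; 2 ≤ 3  OK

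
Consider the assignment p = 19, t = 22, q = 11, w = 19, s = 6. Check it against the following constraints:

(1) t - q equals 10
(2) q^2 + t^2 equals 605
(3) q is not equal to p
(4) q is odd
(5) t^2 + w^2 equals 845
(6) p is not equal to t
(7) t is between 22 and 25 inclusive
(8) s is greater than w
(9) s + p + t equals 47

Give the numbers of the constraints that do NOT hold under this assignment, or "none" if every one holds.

Violated: 1, 8.

(1) t - q = 22 - 11 = 11, not 10  ✗
(2) q^2 + t^2 = 11^2 + 22^2 = 121 + 484 = 605  ✓
(3) q = 11, p = 19; distinct  ✓
(4) q = 11 is odd  ✓
(5) t^2 + w^2 = 22^2 + 19^2 = 484 + 361 = 845  ✓
(6) p = 19, t = 22; distinct  ✓
(7) t = 22 lies in [22, 25]  ✓
(8) s = 6, w = 19; 6 ≤ 19 (want >)  ✗
(9) s + p + t = 6 + 19 + 22 = 47  ✓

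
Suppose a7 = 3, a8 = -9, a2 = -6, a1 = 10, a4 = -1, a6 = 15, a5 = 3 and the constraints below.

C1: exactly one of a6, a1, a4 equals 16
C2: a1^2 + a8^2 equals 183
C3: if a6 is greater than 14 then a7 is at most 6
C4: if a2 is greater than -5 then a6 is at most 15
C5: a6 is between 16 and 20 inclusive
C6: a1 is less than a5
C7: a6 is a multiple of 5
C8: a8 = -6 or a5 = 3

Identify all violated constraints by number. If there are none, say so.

C1: a6=15, a1=10, a4=-1; 0 of them equal 16, not exactly one — violated.
C2: a1^2 + a8^2 = 10^2 + (-9)^2 = 100 + 81 = 181, not 183 — violated.
C3: a6 = 15 > 14, so we need a7 ≤ 6; a7 = 3 ≤ 6 — satisfied.
C4: a2 = -6, not > -5; antecedent false, conditional vacuously true — satisfied.
C5: a6 = 15 is outside [16, 20] — violated.
C6: a1 = 10, a5 = 3; 10 ≥ 3 (want <) — violated.
C7: 15 / 5 = 3, so 5 divides 15 — satisfied.
C8: a8 = -9 ≠ -6, but a5 = 3 = 3 (second disjunct) — satisfied.

Constraints 1, 2, 5, and 6 are violated.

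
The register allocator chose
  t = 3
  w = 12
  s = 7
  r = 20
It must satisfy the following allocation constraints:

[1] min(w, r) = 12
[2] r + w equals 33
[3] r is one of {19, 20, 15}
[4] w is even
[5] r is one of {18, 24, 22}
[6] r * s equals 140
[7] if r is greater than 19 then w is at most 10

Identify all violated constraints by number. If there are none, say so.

Violated: 2, 5, and 7.

[1] min(12, 20) = 12 — holds.
[2] r + w = 20 + 12 = 32, not 33 — fails.
[3] r = 20 is in {19, 20, 15} — holds.
[4] w = 12 is even — holds.
[5] r = 20 is not in {18, 24, 22} — fails.
[6] r * s = 20 * 7 = 140 — holds.
[7] r = 20 > 19, so we need w ≤ 10; but w = 12 > 10 — fails.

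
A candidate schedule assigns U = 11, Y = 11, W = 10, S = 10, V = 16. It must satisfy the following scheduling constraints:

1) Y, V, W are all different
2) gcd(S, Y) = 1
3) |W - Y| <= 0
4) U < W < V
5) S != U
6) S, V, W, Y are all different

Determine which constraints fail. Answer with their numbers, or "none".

The assignment fails constraints 3, 4, and 6.

1) values 11, 16, 10 are pairwise distinct — OK.
2) gcd(10, 11) = 1 — OK.
3) |10 - 11| = 1; 1 > 0, exceeds bound 0 — violated.
4) values 11, 10, 16; U = 11 is not < W = 10 — violated.
5) S = 10, U = 11; distinct — OK.
6) S = W = 10, not all different — violated.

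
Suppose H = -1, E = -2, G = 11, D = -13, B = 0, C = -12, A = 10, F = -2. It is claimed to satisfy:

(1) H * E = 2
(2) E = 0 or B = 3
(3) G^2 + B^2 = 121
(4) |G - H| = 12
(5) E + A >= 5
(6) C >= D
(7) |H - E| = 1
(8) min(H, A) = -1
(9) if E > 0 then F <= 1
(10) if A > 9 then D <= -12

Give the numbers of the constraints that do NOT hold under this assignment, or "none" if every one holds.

(1) H * E = -1 * (-2) = 2  holds
(2) E = -2 ≠ 0 and B = 0 ≠ 3; both disjuncts false  fails
(3) G^2 + B^2 = 11^2 + 0^2 = 121 + 0 = 121  holds
(4) |11 - (-1)| = 12  holds
(5) E + A = -2 + 10 = 8; 8 ≥ 5  holds
(6) C = -12, D = -13; -12 ≥ -13  holds
(7) |-1 - (-2)| = 1  holds
(8) min(-1, 10) = -1  holds
(9) E = -2, not > 0; antecedent false, conditional vacuously true  holds
(10) A = 10 > 9, so we need D ≤ -12; D = -13 ≤ -12  holds

The assignment fails constraint 2.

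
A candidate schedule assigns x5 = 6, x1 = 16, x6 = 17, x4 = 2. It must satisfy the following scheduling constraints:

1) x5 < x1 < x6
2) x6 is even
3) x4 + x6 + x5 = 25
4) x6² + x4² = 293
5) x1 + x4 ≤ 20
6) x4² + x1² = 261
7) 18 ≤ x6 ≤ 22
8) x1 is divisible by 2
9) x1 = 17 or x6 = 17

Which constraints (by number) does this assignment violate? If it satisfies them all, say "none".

1) values 6 < 16 < 17 — holds.
2) x6 = 17 is odd — fails.
3) x4 + x6 + x5 = 2 + 17 + 6 = 25 — holds.
4) x6² + x4² = 17² + 2² = 289 + 4 = 293 — holds.
5) x1 + x4 = 16 + 2 = 18; 18 ≤ 20 — holds.
6) x4² + x1² = 2² + 16² = 4 + 256 = 260, not 261 — fails.
7) x6 = 17 is outside [18, 22] — fails.
8) 16 / 2 = 8, so 2 divides 16 — holds.
9) x1 = 16 ≠ 17, but x6 = 17 = 17 (second disjunct) — holds.

The assignment fails constraints 2, 6, and 7.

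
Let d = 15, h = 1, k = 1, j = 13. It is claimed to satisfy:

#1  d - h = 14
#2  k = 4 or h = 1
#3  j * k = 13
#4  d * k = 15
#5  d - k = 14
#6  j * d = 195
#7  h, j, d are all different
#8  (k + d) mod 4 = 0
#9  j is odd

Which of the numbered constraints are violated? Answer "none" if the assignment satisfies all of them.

The assignment satisfies every constraint.

#1 d - h = 15 - 1 = 14 — holds.
#2 k = 1 ≠ 4, but h = 1 = 1 (second disjunct) — holds.
#3 j * k = 13 * 1 = 13 — holds.
#4 d * k = 15 * 1 = 15 — holds.
#5 d - k = 15 - 1 = 14 — holds.
#6 j * d = 13 * 15 = 195 — holds.
#7 values 1, 13, 15 are pairwise distinct — holds.
#8 k + d = 16; 16 mod 4 = 0 — holds.
#9 j = 13 is odd — holds.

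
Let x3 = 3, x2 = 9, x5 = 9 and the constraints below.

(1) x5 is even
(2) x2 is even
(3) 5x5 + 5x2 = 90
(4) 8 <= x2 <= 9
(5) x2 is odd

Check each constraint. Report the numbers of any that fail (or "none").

(1) x5 = 9 is odd — does not hold.
(2) x2 = 9 is odd — does not hold.
(3) 5x5 + 5x2 = 5(9) + 5(9) = 90 — holds.
(4) x2 = 9 lies in [8, 9] — holds.
(5) x2 = 9 is odd — holds.

No — constraints 1, 2 are not satisfied.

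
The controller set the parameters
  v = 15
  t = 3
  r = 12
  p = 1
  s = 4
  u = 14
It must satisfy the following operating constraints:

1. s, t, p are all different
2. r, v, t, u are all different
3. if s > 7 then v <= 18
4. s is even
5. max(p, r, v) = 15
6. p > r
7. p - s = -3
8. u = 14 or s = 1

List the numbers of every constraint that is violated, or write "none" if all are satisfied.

1. values 4, 3, 1 are pairwise distinct  yes
2. values 12, 15, 3, 14 are pairwise distinct  yes
3. s = 4, not > 7; antecedent false, conditional vacuously true  yes
4. s = 4 is even  yes
5. max(1, 12, 15) = 15  yes
6. p = 1, r = 12; 1 ≤ 12 (want >)  no
7. p - s = 1 - 4 = -3  yes
8. u = 14 = 14 (first disjunct)  yes

Constraint 6 is violated.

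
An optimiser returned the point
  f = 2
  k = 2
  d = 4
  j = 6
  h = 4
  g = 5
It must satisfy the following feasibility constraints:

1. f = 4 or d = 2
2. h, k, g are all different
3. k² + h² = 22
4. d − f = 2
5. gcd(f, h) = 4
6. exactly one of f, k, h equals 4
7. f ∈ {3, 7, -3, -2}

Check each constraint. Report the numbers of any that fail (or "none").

1. f = 2 ≠ 4 and d = 4 ≠ 2; both disjuncts false  FAIL
2. values 4, 2, 5 are pairwise distinct  OK
3. k² + h² = 2² + 4² = 4 + 16 = 20, not 22  FAIL
4. d − f = 4 − 2 = 2  OK
5. gcd(2, 4) = 2, not 4  FAIL
6. f=2, k=2, h=4; 1 of them equals 4  OK
7. f = 2 is not in {3, 7, -3, -2}  FAIL

Violated: 1, 3, 5, 7.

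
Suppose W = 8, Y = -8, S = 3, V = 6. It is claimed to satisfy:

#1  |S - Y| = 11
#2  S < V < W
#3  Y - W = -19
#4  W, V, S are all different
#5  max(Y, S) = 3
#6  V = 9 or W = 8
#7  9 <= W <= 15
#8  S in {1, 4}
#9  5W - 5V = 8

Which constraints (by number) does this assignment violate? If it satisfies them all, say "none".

Constraints 3, 7, 8, and 9 do not hold.

#1 |3 - (-8)| = 11 — holds.
#2 values 3 < 6 < 8 — holds.
#3 Y - W = -8 - 8 = -16, not -19 — fails.
#4 values 8, 6, 3 are pairwise distinct — holds.
#5 max(-8, 3) = 3 — holds.
#6 V = 6 ≠ 9, but W = 8 = 8 (second disjunct) — holds.
#7 W = 8 is outside [9, 15] — fails.
#8 S = 3 is not in {1, 4} — fails.
#9 5W - 5V = 5(8) - 5(6) = 10, not 8 — fails.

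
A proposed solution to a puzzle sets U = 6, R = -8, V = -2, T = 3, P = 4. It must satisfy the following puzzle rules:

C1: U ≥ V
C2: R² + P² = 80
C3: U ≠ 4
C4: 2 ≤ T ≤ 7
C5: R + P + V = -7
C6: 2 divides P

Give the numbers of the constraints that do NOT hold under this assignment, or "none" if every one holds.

Violated: 5.

C1: U = 6, V = -2; 6 ≥ -2  holds
C2: R² + P² = (-8)² + 4² = 64 + 16 = 80  holds
C3: U = 6, and 6 ≠ 4  holds
C4: T = 3 lies in [2, 7]  holds
C5: R + P + V = -8 + 4 + (-2) = -6, not -7  fails
C6: 4 / 2 = 2, so 2 divides 4  holds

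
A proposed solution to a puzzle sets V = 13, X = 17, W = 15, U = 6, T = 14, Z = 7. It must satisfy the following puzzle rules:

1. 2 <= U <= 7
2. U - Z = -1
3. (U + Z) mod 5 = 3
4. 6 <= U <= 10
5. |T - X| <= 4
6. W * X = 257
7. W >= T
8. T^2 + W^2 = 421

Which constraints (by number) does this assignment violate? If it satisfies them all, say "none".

Constraint 6 does not hold.

1. U = 6 lies in [2, 7] — satisfied.
2. U - Z = 6 - 7 = -1 — satisfied.
3. U + Z = 13; 13 mod 5 = 3 — satisfied.
4. U = 6 lies in [6, 10] — satisfied.
5. |14 - 17| = 3; 3 ≤ 4 — satisfied.
6. W * X = 15 * 17 = 255, not 257 — violated.
7. W = 15, T = 14; 15 ≥ 14 — satisfied.
8. T^2 + W^2 = 14^2 + 15^2 = 196 + 225 = 421 — satisfied.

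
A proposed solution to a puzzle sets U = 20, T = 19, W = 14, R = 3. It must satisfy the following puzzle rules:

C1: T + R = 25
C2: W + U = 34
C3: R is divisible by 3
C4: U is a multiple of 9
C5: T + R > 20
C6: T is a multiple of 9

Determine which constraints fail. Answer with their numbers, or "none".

No — constraints 1, 4, 6 are not satisfied.

C1: T + R = 19 + 3 = 22, not 25  ✘
C2: W + U = 14 + 20 = 34  ✔
C3: 3 / 3 = 1, so 3 divides 3  ✔
C4: 20 = 9*2 + 2, so 9 does not divide 20  ✘
C5: T + R = 19 + 3 = 22; 22 > 20  ✔
C6: 19 = 9*2 + 1, so 9 does not divide 19  ✘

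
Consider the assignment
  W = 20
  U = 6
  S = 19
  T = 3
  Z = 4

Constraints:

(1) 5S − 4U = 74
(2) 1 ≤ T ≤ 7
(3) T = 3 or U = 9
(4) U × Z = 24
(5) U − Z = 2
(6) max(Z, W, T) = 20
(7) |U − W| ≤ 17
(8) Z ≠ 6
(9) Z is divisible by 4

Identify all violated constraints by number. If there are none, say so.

(1) 5S − 4U = 5(19) − 4(6) = 71, not 74  no
(2) T = 3 lies in [1, 7]  yes
(3) T = 3 = 3 (first disjunct)  yes
(4) U × Z = 6 × 4 = 24  yes
(5) U − Z = 6 − 4 = 2  yes
(6) max(4, 20, 3) = 20  yes
(7) |6 − 20| = 14; 14 ≤ 17  yes
(8) Z = 4, and 4 ≠ 6  yes
(9) 4 / 4 = 1, so 4 divides 4  yes

No — constraint 1 is not satisfied.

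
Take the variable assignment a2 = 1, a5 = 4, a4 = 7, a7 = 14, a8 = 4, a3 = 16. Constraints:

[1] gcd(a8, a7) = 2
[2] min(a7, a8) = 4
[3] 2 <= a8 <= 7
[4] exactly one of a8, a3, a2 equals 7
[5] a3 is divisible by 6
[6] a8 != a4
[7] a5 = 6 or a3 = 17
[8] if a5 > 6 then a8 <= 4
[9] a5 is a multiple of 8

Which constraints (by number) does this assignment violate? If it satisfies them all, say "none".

[1] gcd(4, 14) = 2  true
[2] min(14, 4) = 4  true
[3] a8 = 4 lies in [2, 7]  true
[4] a8=4, a3=16, a2=1; 0 of them equal 7, not exactly one  false
[5] 16 = 6*2 + 4, so 6 does not divide 16  false
[6] a8 = 4, a4 = 7; distinct  true
[7] a5 = 4 ≠ 6 and a3 = 16 ≠ 17; both disjuncts false  false
[8] a5 = 4, not > 6; antecedent false, conditional vacuously true  true
[9] 4 = 8*0 + 4, so 8 does not divide 4  false

No — constraints 4, 5, 7, 9 are not satisfied.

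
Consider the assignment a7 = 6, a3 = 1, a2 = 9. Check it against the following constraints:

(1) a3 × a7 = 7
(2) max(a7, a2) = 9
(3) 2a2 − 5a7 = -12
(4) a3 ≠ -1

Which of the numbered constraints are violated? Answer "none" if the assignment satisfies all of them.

(1) a3 × a7 = 1 × 6 = 6, not 7  ✗
(2) max(6, 9) = 9  ✓
(3) 2a2 − 5a7 = 2(9) − 5(6) = -12  ✓
(4) a3 = 1, and 1 ≠ -1  ✓

Constraint 1 does not hold.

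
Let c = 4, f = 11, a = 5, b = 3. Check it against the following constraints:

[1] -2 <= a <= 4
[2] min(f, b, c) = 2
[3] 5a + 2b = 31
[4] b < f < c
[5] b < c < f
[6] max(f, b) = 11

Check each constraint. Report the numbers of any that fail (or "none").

[1] a = 5 is outside [-2, 4] — does not hold.
[2] min(11, 3, 4) = 3, not 2 — does not hold.
[3] 5a + 2b = 5(5) + 2(3) = 31 — holds.
[4] values 3, 11, 4; f = 11 is not < c = 4 — does not hold.
[5] values 3 < 4 < 11 — holds.
[6] max(11, 3) = 11 — holds.

Violated: 1, 2, and 4.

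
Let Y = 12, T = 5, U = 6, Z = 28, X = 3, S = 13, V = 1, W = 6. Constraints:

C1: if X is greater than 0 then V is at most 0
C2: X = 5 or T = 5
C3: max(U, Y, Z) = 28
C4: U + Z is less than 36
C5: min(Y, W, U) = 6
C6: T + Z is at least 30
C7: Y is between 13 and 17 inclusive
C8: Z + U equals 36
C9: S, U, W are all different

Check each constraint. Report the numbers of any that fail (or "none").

C1: X = 3 > 0, so we need V ≤ 0; but V = 1 > 0  no
C2: X = 3 ≠ 5, but T = 5 = 5 (second disjunct)  yes
C3: max(6, 12, 28) = 28  yes
C4: U + Z = 6 + 28 = 34; 34 < 36  yes
C5: min(12, 6, 6) = 6  yes
C6: T + Z = 5 + 28 = 33; 33 ≥ 30  yes
C7: Y = 12 is outside [13, 17]  no
C8: Z + U = 28 + 6 = 34, not 36  no
C9: U = W = 6, not all different  no

No — constraints 1, 7, 8, and 9 are not satisfied.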